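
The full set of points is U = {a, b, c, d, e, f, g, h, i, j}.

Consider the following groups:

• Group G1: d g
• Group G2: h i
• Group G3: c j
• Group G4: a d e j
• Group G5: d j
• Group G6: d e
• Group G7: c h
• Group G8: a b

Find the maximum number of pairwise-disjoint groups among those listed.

G1, G2, G3, G8 are pairwise disjoint (G1={d,g}; G2={h,i}; G3={c,j}; G8={a,b}).
Every remaining group overlaps one of these, and no 5 of the listed groups are pairwise disjoint, so 4 is the maximum.

4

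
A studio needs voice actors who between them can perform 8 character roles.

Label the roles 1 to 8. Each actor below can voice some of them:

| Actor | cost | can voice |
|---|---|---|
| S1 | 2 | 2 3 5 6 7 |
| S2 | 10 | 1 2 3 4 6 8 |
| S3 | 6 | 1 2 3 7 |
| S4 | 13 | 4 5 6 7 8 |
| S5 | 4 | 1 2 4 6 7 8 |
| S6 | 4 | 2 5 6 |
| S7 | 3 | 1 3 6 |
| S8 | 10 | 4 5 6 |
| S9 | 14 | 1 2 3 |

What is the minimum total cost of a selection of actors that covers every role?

S1, S5 together cover every role (S1 ∪ S5 = {1, 2, 3, 4, 5, 6, 7, 8}); total cost 2 + 4 = 6.
No covering selection has total cost below 6.

6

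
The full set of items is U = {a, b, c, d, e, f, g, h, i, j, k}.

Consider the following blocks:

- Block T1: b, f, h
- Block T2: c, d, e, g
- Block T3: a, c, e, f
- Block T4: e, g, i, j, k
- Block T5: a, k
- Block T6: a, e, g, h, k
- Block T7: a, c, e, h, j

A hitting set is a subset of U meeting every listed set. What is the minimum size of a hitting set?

Take T = {a, e, f}. Each listed block contains at least one of these, so T is a hitting set of size 3.
The blocks T1, T2, T5 are pairwise disjoint, so any hitting set needs a separate item for each — at least 3. Hence 3 is optimal.

3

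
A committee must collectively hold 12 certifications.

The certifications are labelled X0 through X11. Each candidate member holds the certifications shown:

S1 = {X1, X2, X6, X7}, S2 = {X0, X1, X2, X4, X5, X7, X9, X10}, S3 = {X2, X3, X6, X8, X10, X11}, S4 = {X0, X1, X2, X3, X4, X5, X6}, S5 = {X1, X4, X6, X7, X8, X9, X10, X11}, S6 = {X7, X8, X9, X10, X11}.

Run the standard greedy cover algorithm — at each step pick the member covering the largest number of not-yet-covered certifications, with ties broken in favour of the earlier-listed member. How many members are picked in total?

Greedy: pick S2 (covers 8 new) → pick S3 (covers 4 new). Total picks: 2.

2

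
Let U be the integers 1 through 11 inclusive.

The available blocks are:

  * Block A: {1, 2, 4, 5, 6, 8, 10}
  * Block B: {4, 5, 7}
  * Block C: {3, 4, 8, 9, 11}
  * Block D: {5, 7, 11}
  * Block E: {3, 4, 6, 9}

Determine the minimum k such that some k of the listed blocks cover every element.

3

A and D and E together: A ∪ D ∪ E = {1, 2, 3, 4, 5, 6, 7, 8, 9, 10, 11} — every element is covered.
Only A contains 1, so A is forced; the remaining 4 elements need at least 2 more blocks (each remaining block adds at most 3) — so at least 3 blocks are needed, and 3 is optimal.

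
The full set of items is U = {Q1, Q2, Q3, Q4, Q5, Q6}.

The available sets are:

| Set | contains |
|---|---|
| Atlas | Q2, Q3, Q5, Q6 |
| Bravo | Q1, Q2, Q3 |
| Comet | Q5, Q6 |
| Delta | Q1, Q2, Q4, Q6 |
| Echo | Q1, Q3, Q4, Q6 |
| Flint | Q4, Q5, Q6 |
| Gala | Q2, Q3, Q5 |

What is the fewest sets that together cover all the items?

2

Delta and Gala cover everything between them: the union {Q1, Q2, Q3, Q4, Q5, Q6} is all of U.
No single set has all 6 items (the largest, Atlas, has 4), so 2 is optimal.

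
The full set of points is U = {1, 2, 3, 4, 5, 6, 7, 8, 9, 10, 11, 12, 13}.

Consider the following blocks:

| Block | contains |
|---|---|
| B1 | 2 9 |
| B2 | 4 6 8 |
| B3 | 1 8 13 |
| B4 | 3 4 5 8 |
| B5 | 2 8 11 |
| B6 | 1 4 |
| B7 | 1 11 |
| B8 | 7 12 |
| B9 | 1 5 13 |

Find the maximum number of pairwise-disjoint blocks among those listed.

B1, B4, B7, B8 are pairwise disjoint (B1={2,9}; B4={3,4,5,8}; B7={1,11}; B8={7,12}).
Every remaining block overlaps one of these, and no 5 of the listed blocks are pairwise disjoint, so 4 is the maximum.

4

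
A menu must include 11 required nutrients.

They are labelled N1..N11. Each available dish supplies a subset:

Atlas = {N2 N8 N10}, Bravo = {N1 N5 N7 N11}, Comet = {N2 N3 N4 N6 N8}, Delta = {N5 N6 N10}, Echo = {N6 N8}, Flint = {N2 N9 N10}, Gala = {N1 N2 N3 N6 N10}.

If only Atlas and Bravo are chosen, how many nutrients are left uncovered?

Union of Atlas, Bravo = {N1, N2, N5, N7, N8, N10, N11}.
Not covered: N3, N4, N6, N9 — 4 nutrients.

4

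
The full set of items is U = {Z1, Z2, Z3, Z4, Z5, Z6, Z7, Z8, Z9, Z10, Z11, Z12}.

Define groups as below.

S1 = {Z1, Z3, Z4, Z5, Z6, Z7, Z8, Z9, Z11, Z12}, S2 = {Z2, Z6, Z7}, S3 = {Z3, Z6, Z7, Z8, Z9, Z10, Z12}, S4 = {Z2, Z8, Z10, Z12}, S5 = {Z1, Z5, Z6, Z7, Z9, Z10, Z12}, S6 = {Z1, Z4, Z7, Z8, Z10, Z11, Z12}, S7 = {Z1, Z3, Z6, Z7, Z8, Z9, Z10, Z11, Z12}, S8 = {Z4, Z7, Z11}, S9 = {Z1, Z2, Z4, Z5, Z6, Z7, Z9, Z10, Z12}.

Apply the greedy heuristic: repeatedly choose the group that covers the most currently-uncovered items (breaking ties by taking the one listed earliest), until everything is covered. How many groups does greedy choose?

2

Greedy: pick S1 (covers 10 new) → pick S4 (covers 2 new). Total picks: 2.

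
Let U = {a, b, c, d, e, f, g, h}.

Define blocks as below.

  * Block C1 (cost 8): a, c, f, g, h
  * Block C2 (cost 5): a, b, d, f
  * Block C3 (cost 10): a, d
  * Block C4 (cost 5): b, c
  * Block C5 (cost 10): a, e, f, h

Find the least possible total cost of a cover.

23

C1, C2, C5 together cover every element (C1 ∪ C2 ∪ C5 = {a, b, c, d, e, f, g, h}); total cost 8 + 5 + 10 = 23.
No covering selection has total cost below 23.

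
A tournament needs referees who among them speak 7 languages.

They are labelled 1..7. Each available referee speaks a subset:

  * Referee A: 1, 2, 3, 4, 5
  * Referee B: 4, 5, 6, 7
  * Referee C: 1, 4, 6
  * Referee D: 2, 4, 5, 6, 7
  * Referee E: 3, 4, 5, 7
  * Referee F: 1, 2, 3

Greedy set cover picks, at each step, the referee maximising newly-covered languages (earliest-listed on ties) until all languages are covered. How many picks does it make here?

2

Greedy: pick A (covers 5 new) → pick B (covers 2 new). Total picks: 2.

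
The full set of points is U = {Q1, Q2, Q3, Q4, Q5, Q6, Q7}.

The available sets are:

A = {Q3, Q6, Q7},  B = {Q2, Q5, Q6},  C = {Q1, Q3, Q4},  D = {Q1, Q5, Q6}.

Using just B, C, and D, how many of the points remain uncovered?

1

Union of B, C, D = {Q1, Q2, Q3, Q4, Q5, Q6}.
Not covered: Q7 — 1 point.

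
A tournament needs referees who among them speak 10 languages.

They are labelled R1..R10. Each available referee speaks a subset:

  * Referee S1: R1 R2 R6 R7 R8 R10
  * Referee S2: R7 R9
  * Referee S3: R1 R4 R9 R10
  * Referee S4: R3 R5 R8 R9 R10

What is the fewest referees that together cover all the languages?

S1 and S3 and S4 together: S1 ∪ S3 ∪ S4 = {R1, R2, R3, R4, R5, R6, R7, R8, R9, R10} — every language is covered.
Only S1 contains R2, so S1 is forced; the remaining 4 languages need at least 2 more referees (each remaining referee adds at most 3) — so at least 3 referees are needed, and 3 is optimal.

3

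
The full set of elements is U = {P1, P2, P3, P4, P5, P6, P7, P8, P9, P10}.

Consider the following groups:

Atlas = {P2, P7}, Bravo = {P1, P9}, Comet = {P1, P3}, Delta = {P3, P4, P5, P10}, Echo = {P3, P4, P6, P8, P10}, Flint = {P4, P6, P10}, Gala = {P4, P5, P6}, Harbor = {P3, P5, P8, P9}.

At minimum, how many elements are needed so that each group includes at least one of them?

The 4 elements {P2, P3, P6, P9} hit every group.
No choice of 3 elements meets every group, so 4 is the minimum.

4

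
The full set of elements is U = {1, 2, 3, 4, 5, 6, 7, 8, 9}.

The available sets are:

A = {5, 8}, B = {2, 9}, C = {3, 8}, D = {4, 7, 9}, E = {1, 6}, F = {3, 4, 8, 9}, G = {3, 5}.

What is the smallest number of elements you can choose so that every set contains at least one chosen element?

The 4 elements {1, 3, 5, 9} hit every set.
No choice of 3 elements meets every set, so 4 is the minimum.

4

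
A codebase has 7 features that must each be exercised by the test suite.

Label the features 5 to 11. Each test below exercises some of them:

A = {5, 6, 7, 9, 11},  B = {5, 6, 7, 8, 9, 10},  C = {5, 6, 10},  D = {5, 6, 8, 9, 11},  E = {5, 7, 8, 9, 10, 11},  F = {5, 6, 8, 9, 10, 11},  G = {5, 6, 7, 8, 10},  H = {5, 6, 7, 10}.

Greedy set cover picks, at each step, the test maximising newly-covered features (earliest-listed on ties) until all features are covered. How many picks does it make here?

Greedy: pick B (covers 6 new) → pick A (covers 1 new). Total picks: 2.

2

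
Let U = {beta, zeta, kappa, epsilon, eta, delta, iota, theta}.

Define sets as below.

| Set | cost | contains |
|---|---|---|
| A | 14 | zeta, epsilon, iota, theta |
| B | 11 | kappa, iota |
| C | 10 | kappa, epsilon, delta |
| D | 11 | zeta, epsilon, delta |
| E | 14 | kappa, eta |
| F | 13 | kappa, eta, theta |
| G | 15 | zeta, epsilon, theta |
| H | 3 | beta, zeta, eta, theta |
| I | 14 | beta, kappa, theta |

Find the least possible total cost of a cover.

24

B, C, H together cover every element (B ∪ C ∪ H = {beta, zeta, kappa, epsilon, eta, delta, iota, theta}); total cost 11 + 10 + 3 = 24.
No covering selection has total cost below 24.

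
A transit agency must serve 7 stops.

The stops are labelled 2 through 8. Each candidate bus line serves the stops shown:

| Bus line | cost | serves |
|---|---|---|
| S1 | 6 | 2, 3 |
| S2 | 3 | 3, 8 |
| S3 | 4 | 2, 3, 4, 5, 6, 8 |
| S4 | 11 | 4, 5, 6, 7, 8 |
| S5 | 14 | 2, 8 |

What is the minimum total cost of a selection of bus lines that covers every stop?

S3, S4 together cover every stop (S3 ∪ S4 = {2, 3, 4, 5, 6, 7, 8}); total cost 4 + 11 = 15.
No covering selection has total cost below 15.

15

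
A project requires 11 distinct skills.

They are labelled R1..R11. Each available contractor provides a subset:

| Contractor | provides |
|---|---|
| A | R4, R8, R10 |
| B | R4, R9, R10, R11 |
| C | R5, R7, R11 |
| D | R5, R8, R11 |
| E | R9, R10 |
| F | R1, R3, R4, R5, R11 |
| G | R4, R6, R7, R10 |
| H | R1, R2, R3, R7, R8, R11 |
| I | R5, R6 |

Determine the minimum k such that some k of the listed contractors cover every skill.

B and H and I together: B ∪ H ∪ I = {R1, R2, R3, R4, R5, R6, R7, R8, R9, R10, R11} — every skill is covered.
Only H contains R2, so H is forced; the remaining 5 skills need at least 2 more contractors (each remaining contractor adds at most 3) — so at least 3 contractors are needed, and 3 is optimal.

3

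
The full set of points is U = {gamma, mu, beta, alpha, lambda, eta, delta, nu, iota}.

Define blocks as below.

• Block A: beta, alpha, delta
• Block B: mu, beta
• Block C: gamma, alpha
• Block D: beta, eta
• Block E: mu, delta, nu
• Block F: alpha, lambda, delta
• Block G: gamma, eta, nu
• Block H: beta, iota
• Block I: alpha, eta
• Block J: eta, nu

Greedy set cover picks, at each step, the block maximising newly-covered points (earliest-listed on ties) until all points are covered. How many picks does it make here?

Greedy: pick A (covers 3 new) → pick G (covers 3 new) → pick B (covers 1 new) → pick F (covers 1 new) → pick H (covers 1 new). Total picks: 5.
(The true minimum cover uses only 4 blocks, so greedy is not optimal here.)

5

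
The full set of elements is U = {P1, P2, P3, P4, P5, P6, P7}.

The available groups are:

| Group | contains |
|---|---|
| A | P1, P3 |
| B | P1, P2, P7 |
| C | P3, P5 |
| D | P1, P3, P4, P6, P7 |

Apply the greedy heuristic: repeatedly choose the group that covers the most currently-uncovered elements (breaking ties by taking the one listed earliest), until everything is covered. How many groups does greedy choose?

Greedy: pick D (covers 5 new) → pick B (covers 1 new) → pick C (covers 1 new). Total picks: 3.

3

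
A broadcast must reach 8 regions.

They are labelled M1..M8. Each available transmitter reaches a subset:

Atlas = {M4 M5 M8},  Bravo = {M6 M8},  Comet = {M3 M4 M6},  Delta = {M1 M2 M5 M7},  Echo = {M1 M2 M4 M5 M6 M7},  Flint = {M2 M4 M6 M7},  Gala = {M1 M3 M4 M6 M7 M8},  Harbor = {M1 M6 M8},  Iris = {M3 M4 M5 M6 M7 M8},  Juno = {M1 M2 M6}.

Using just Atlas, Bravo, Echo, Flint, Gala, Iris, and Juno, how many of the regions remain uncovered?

0

Union of Atlas, Bravo, Echo, Flint, Gala, Iris, Juno = {M1, M2, M3, M4, M5, M6, M7, M8} — that's every region, so 0 are uncovered.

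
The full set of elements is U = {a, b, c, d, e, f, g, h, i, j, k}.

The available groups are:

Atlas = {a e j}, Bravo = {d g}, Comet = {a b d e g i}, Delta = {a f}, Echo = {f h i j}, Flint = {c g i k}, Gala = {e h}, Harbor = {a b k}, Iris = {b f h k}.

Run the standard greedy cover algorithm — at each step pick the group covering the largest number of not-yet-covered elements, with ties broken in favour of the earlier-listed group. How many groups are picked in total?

Greedy: pick Comet (covers 6 new) → pick Echo (covers 3 new) → pick Flint (covers 2 new). Total picks: 3.

3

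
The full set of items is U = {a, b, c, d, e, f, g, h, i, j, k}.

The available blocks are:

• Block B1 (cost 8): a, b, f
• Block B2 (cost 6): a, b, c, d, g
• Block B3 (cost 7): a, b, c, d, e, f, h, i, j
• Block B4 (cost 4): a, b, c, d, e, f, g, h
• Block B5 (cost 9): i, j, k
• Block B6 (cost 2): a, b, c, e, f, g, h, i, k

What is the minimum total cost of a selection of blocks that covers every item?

9

B3, B6 together cover every item (B3 ∪ B6 = {a, b, c, d, e, f, g, h, i, j, k}); total cost 7 + 2 = 9.
No covering selection has total cost below 9.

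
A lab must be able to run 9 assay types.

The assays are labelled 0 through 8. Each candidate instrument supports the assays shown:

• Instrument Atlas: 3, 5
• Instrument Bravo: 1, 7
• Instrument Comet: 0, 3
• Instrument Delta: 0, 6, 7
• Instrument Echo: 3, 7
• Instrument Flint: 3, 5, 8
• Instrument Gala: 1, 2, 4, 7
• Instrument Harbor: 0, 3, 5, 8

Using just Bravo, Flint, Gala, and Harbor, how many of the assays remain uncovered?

1

Union of Bravo, Flint, Gala, Harbor = {0, 1, 2, 3, 4, 5, 7, 8}.
Not covered: 6 — 1 assay.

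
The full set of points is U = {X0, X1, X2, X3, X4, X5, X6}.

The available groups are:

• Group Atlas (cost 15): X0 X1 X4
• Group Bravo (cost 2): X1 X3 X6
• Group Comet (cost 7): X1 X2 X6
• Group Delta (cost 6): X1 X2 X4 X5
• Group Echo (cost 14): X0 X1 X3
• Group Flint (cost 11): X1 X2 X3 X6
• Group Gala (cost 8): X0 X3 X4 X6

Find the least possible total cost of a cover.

14

Delta, Gala together cover every point (Delta ∪ Gala = {X0, X1, X2, X3, X4, X5, X6}); total cost 6 + 8 = 14.
The greedy pick Bravo, Delta, Gala costs 16; no covering selection beats 14.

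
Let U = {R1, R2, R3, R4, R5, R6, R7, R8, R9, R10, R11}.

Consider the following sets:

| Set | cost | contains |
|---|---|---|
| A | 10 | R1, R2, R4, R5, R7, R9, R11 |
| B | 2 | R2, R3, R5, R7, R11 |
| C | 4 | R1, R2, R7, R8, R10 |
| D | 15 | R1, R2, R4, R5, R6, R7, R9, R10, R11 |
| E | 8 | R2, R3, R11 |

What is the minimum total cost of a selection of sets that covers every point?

B, C, D together cover every point (B ∪ C ∪ D = {R1, R2, R3, R4, R5, R6, R7, R8, R9, R10, R11}); total cost 2 + 4 + 15 = 21.
The greedy pick B, C, A, D costs 31; no covering selection beats 21.

21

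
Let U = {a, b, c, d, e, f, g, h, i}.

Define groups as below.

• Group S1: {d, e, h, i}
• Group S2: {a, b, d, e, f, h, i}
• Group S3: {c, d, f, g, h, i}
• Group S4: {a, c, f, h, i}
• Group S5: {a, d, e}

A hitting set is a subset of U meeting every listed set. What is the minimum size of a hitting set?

The 2 elements {a, i} hit every group.
No single element lies in every group, so at least 2 are needed and 2 is optimal.

2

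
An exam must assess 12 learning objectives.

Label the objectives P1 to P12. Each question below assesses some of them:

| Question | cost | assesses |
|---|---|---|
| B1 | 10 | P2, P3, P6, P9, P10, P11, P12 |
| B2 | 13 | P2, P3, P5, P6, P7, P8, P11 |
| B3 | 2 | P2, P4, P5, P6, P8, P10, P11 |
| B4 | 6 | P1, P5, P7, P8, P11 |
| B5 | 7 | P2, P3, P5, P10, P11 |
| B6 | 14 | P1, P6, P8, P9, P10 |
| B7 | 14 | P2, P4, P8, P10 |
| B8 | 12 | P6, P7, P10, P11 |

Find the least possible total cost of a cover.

B1, B3, B4 together cover every objective (B1 ∪ B3 ∪ B4 = {P1, P2, P3, P4, P5, P6, P7, P8, P9, P10, P11, P12}); total cost 10 + 2 + 6 = 18.
No covering selection has total cost below 18.

18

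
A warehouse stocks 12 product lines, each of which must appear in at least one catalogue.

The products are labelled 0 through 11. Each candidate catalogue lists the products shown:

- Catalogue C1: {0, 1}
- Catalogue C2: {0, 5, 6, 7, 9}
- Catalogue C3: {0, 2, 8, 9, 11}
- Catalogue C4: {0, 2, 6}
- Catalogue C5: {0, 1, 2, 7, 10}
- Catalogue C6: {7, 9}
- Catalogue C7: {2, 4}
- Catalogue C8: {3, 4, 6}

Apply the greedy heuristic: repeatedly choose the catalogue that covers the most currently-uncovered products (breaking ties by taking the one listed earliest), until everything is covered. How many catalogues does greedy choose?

4

Greedy: pick C2 (covers 5 new) → pick C3 (covers 3 new) → pick C5 (covers 2 new) → pick C8 (covers 2 new). Total picks: 4.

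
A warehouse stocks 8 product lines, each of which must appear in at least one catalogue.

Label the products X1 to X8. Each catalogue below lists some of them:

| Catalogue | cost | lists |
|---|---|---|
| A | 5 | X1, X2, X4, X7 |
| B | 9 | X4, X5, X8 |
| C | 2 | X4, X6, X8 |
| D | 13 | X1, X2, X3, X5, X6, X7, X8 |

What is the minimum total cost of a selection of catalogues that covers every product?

C, D together cover every product (C ∪ D = {X1, X2, X3, X4, X5, X6, X7, X8}); total cost 2 + 13 = 15.
The greedy pick C, A, D costs 20; no covering selection beats 15.

15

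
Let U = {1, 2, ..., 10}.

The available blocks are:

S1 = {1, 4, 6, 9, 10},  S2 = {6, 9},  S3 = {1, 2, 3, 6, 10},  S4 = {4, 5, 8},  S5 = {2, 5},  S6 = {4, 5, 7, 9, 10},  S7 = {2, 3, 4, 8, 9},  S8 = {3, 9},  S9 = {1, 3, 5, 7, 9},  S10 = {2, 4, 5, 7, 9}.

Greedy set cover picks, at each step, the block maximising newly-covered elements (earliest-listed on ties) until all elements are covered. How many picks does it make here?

3

Greedy: pick S1 (covers 5 new) → pick S7 (covers 3 new) → pick S6 (covers 2 new). Total picks: 3.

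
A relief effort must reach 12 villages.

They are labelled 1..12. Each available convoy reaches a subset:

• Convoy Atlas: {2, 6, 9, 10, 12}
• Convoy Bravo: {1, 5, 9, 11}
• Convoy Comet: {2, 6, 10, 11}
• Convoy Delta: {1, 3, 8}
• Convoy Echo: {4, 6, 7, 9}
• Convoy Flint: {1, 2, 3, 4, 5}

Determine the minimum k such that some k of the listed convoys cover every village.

Take {Atlas, Bravo, Delta, Echo}. Their union is {1, 2, 3, 4, 5, 6, 7, 8, 9, 10, 11, 12}, which is all 12 villages.
No 3 of the 6 convoys cover everything (all 20 combinations miss at least one village), so 4 is optimal.

4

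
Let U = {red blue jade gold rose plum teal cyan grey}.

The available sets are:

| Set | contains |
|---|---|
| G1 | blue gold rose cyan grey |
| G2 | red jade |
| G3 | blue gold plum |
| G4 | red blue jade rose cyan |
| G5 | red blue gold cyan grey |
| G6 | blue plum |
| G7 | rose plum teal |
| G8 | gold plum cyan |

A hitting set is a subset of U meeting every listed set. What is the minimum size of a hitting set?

3

The 3 points {jade, plum, cyan} hit every set.
No choice of 2 points meets every set, so 3 is the minimum.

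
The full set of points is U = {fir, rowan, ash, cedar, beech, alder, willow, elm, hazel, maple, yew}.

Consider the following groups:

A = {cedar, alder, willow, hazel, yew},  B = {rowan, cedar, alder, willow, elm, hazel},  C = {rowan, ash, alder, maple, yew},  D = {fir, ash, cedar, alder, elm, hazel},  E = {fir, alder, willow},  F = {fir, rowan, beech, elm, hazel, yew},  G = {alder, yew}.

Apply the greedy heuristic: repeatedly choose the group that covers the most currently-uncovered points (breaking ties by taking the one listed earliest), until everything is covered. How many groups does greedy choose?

3

Greedy: pick B (covers 6 new) → pick C (covers 3 new) → pick F (covers 2 new). Total picks: 3.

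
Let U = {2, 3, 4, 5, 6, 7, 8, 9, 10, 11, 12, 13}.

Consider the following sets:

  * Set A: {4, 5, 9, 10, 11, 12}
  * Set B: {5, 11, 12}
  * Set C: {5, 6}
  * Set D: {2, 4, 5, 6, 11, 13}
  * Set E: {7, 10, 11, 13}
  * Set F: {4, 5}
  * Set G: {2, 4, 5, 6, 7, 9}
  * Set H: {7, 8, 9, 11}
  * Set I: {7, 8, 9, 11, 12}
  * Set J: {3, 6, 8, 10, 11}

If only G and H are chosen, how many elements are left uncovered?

Union of G, H = {2, 4, 5, 6, 7, 8, 9, 11}.
Not covered: 3, 10, 12, 13 — 4 elements.

4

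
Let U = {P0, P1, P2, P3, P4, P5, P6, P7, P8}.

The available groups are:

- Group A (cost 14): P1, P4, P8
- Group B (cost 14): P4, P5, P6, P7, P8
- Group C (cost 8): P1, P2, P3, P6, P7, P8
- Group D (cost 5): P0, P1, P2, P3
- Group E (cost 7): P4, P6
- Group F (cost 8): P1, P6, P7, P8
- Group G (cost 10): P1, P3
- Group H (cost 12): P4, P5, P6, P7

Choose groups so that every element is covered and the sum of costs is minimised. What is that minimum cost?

19

B, D together cover every element (B ∪ D = {P0, P1, P2, P3, P4, P5, P6, P7, P8}); total cost 14 + 5 = 19.
The greedy pick D, C, H costs 25; no covering selection beats 19.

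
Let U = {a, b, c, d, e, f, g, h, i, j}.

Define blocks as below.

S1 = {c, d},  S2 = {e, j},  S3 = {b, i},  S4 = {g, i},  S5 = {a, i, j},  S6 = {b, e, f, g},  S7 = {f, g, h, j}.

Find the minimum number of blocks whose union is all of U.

S1 and S5 and S6 and S7 together: S1 ∪ S5 ∪ S6 ∪ S7 = {a, b, c, d, e, f, g, h, i, j} — every item is covered.
Only S7 contains h, so S7 is forced; the remaining 6 items need at least 3 more blocks (each remaining block adds at most 2) — so at least 4 blocks are needed, and 4 is optimal.

4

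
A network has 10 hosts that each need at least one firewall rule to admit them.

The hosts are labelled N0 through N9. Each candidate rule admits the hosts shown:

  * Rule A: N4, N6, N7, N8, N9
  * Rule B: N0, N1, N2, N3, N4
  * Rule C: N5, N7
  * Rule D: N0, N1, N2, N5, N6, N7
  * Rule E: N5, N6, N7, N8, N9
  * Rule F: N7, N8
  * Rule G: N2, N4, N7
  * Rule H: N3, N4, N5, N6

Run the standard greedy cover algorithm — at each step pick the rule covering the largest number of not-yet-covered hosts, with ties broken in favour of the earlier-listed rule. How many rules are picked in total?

Greedy: pick D (covers 6 new) → pick A (covers 3 new) → pick B (covers 1 new). Total picks: 3.
(The true minimum cover uses only 2 rules, so greedy is not optimal here.)

3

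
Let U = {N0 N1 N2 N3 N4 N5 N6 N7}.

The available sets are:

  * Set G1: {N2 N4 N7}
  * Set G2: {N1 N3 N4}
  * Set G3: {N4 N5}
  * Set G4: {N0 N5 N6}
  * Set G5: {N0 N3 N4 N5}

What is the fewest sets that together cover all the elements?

3

Take {G1, G2, G4}. Their union is {N0, N1, N2, N3, N4, N5, N6, N7}, which is all 8 elements.
Only G2 contains N1, so G2 is forced; the remaining 5 elements need at least 2 more sets (each remaining set adds at most 3) — so at least 3 sets are needed, and 3 is optimal.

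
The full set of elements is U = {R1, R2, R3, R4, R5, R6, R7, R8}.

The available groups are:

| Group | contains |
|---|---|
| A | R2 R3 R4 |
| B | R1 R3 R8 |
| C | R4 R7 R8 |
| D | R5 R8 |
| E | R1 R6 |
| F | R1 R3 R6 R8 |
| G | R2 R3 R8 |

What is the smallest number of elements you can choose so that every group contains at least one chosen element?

3

The 3 elements {R3, R6, R8} hit every group.
The groups A, D, E are pairwise disjoint, so any hitting set needs a separate element for each — at least 3. Hence 3 is optimal.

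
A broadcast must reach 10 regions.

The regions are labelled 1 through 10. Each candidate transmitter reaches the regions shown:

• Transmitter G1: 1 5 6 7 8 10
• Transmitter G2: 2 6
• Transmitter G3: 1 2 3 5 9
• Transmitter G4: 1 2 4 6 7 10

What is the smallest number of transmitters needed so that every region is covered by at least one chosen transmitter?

3

G1 and G3 and G4 together: G1 ∪ G3 ∪ G4 = {1, 2, 3, 4, 5, 6, 7, 8, 9, 10} — every region is covered.
Only G3 contains 3, so G3 is forced; the remaining 5 regions need at least 2 more transmitters (each remaining transmitter adds at most 4) — so at least 3 transmitters are needed, and 3 is optimal.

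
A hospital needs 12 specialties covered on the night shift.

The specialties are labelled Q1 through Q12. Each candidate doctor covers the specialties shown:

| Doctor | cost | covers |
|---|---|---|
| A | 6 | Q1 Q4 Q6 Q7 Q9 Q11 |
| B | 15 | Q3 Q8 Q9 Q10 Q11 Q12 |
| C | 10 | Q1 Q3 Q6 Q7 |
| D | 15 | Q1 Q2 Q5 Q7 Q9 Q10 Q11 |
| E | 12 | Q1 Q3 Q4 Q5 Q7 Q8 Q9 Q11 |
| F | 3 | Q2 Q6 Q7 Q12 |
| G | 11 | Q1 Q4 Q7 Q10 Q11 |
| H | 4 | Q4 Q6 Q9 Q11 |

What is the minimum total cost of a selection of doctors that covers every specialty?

E, F, G together cover every specialty (E ∪ F ∪ G = {Q1, Q2, Q3, Q4, Q5, Q6, Q7, Q8, Q9, Q10, Q11, Q12}); total cost 12 + 3 + 11 = 26.
The greedy pick F, H, E, G costs 30; no covering selection beats 26.

26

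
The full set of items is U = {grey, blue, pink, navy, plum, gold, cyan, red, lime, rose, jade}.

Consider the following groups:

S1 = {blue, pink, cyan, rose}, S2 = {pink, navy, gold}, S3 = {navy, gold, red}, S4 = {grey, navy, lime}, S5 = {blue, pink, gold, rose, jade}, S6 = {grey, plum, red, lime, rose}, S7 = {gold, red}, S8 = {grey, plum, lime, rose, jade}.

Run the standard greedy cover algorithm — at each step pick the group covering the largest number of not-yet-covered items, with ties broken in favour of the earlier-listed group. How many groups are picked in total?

4

Greedy: pick S5 (covers 5 new) → pick S6 (covers 4 new) → pick S1 (covers 1 new) → pick S2 (covers 1 new). Total picks: 4.
(The true minimum cover uses only 3 groups, so greedy is not optimal here.)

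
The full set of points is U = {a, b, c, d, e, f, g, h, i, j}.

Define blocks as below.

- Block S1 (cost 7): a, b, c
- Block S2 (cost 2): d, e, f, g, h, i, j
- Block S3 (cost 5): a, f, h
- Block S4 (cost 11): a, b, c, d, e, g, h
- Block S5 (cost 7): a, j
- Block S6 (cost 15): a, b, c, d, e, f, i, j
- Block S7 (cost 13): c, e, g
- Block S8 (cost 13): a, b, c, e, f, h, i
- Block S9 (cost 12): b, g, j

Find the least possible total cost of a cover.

S1, S2 together cover every point (S1 ∪ S2 = {a, b, c, d, e, f, g, h, i, j}); total cost 7 + 2 = 9.
No covering selection has total cost below 9.

9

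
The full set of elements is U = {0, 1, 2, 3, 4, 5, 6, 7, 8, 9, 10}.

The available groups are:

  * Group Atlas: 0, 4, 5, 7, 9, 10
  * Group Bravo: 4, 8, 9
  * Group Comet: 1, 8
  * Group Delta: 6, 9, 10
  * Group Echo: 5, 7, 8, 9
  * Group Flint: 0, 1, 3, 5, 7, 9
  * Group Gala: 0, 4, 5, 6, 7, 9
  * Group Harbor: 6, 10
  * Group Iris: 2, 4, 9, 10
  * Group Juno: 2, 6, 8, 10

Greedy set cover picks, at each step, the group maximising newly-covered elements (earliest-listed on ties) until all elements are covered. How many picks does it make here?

Greedy: pick Atlas (covers 6 new) → pick Juno (covers 3 new) → pick Flint (covers 2 new). Total picks: 3.

3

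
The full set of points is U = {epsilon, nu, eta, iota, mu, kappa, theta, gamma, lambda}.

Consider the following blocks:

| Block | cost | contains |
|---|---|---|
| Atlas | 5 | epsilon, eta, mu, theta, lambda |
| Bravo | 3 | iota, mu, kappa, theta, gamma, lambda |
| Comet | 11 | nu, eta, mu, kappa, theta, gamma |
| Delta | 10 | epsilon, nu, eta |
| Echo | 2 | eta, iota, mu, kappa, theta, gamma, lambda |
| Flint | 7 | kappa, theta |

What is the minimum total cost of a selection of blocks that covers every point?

12

Delta, Echo together cover every point (Delta ∪ Echo = {epsilon, nu, eta, iota, mu, kappa, theta, gamma, lambda}); total cost 10 + 2 = 12.
The greedy pick Echo, Atlas, Delta costs 17; no covering selection beats 12.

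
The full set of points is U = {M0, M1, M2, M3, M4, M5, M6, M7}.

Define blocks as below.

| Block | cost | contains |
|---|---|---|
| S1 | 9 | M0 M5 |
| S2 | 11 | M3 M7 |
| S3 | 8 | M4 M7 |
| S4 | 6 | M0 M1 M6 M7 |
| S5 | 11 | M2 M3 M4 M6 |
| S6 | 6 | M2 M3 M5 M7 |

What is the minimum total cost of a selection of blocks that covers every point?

20

S3, S4, S6 together cover every point (S3 ∪ S4 ∪ S6 = {M0, M1, M2, M3, M4, M5, M6, M7}); total cost 8 + 6 + 6 = 20.
No covering selection has total cost below 20.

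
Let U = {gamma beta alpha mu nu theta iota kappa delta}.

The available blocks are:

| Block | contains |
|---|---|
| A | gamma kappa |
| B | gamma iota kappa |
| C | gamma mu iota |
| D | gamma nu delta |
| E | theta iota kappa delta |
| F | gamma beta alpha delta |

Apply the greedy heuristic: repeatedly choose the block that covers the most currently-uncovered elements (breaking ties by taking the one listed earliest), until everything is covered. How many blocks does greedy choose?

Greedy: pick E (covers 4 new) → pick F (covers 3 new) → pick C (covers 1 new) → pick D (covers 1 new). Total picks: 4.

4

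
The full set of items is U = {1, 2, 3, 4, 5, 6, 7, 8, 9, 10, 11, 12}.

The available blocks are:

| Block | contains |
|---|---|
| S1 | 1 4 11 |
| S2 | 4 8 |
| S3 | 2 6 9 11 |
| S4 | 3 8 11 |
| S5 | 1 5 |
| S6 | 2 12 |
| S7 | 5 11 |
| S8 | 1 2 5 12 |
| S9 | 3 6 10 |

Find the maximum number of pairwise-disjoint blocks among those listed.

4

S2, S6, S7, S9 are pairwise disjoint (S2={4,8}; S6={2,12}; S7={5,11}; S9={3,6,10}).
Every remaining block overlaps one of these, and no 5 of the listed blocks are pairwise disjoint, so 4 is the maximum.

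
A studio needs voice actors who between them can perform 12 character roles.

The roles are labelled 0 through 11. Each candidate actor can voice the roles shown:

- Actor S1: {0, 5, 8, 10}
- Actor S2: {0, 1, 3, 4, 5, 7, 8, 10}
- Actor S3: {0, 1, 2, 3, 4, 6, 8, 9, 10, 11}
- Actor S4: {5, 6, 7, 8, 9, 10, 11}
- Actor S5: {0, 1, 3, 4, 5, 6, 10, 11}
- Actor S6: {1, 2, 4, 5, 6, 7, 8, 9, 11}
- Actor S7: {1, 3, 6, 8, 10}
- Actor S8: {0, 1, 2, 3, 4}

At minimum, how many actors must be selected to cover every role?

2

S3 and S4 together: S3 ∪ S4 = {0, 1, 2, 3, 4, 5, 6, 7, 8, 9, 10, 11} — every role is covered.
No single actor has all 12 roles (the largest, S3, has 10), so 2 is optimal.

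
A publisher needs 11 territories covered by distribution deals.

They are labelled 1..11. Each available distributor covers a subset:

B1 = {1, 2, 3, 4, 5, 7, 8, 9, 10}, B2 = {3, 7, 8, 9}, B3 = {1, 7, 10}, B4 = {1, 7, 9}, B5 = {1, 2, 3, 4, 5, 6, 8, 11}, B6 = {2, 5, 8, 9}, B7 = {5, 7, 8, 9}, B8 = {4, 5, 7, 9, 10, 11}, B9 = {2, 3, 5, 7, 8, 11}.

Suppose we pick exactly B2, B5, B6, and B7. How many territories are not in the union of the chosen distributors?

1

Union of B2, B5, B6, B7 = {1, 2, 3, 4, 5, 6, 7, 8, 9, 11}.
Not covered: 10 — 1 territory.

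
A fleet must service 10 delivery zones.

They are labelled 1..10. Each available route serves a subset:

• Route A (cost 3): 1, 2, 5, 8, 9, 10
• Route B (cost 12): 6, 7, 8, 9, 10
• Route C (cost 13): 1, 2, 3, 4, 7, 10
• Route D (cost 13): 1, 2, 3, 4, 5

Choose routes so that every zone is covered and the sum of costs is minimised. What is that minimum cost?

B, D together cover every zone (B ∪ D = {1, 2, 3, 4, 5, 6, 7, 8, 9, 10}); total cost 12 + 13 = 25.
The greedy pick A, C, B costs 28; no covering selection beats 25.

25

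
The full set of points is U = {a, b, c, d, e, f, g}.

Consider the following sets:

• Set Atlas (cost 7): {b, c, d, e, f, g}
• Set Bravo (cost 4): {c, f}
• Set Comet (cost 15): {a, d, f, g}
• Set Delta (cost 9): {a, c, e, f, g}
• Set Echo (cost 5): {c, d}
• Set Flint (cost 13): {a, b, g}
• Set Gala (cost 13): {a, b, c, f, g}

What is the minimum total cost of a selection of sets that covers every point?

16

Atlas, Delta together cover every point (Atlas ∪ Delta = {a, b, c, d, e, f, g}); total cost 7 + 9 = 16.
No covering selection has total cost below 16.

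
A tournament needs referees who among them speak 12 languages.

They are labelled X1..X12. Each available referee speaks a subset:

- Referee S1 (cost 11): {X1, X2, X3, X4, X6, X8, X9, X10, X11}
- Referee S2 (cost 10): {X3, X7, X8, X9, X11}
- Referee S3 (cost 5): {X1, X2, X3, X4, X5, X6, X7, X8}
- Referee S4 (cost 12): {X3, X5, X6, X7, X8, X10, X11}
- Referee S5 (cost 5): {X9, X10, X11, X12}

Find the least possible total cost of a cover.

S3, S5 together cover every language (S3 ∪ S5 = {X1, X2, X3, X4, X5, X6, X7, X8, X9, X10, X11, X12}); total cost 5 + 5 = 10.
No covering selection has total cost below 10.

10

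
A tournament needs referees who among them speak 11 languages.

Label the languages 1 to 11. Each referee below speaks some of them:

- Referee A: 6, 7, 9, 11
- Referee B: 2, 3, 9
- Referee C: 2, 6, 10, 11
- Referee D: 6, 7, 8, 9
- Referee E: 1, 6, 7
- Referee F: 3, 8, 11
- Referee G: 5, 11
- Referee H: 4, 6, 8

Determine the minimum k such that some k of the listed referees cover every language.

5

B and C and E and G and H together: B ∪ C ∪ E ∪ G ∪ H = {1, 2, 3, 4, 5, 6, 7, 8, 9, 10, 11} — every language is covered.
No 4 of the 8 referees cover everything (all 70 combinations miss at least one language), so 5 is optimal.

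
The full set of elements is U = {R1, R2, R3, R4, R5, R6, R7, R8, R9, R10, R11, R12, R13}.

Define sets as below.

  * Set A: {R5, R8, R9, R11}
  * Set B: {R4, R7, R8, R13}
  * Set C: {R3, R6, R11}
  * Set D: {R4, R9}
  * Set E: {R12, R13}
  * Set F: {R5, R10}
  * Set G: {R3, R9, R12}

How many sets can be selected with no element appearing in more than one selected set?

4

C, D, E, F are pairwise disjoint (C={R3,R6,R11}; D={R4,R9}; E={R12,R13}; F={R5,R10}).
Every remaining set overlaps one of these, and no 5 of the listed sets are pairwise disjoint, so 4 is the maximum.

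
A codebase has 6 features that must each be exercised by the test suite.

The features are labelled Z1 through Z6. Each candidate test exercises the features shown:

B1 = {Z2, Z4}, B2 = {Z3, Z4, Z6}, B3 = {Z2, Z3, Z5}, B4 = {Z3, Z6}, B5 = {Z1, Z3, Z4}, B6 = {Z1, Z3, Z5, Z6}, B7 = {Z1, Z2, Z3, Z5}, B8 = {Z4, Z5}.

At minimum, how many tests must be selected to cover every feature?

2

B1 and B6 together: B1 ∪ B6 = {Z1, Z2, Z3, Z4, Z5, Z6} — every feature is covered.
No single test has all 6 features (the largest, B6, has 4), so 2 is optimal.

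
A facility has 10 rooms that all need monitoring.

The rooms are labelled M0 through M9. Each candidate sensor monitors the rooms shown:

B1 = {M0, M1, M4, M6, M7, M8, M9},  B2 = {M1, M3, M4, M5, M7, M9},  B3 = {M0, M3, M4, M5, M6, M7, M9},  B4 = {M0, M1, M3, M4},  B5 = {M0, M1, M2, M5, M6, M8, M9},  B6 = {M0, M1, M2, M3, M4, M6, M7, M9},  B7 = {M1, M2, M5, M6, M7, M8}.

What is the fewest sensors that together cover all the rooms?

2

B5 and B6 together: B5 ∪ B6 = {M0, M1, M2, M3, M4, M5, M6, M7, M8, M9} — every room is covered.
No single sensor has all 10 rooms (the largest, B6, has 8), so 2 is optimal.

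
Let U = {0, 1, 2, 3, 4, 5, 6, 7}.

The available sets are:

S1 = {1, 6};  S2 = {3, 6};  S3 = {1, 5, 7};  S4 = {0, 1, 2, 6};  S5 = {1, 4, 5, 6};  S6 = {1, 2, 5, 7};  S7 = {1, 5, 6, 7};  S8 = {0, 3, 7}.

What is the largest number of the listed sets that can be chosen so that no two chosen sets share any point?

S2, S6 are pairwise disjoint (S2={3,6}; S6={1,2,5,7}).
Every remaining set overlaps one of these, and no 3 of the listed sets are pairwise disjoint, so 2 is the maximum.

2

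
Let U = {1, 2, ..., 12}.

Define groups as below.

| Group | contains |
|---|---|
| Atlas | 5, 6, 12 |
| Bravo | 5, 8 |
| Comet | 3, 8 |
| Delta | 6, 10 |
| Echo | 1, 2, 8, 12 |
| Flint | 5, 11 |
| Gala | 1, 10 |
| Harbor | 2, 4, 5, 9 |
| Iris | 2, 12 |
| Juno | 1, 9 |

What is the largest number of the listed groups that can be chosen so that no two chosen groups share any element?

Comet, Delta, Flint, Iris, Juno are pairwise disjoint (Comet={3,8}; Delta={6,10}; Flint={5,11}; Iris={2,12}; Juno={1,9}).
Every remaining group overlaps one of these, and no 6 of the listed groups are pairwise disjoint, so 5 is the maximum.

5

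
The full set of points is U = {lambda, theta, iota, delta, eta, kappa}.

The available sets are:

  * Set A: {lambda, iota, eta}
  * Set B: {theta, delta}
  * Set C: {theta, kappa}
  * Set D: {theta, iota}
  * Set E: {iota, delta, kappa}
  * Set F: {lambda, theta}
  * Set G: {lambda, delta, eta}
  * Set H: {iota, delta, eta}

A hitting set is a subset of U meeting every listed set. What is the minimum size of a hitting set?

T = {theta, iota, eta} meets every set (each contains at least one member of T), and |T| = 3.
No choice of 2 points meets every set, so 3 is the minimum.

3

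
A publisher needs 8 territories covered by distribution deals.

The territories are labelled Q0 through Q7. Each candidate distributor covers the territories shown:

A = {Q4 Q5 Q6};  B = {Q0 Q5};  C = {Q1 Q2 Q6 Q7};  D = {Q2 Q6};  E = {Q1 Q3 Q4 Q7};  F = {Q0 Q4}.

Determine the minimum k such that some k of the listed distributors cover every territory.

Take {B, D, E}. Their union is {Q0, Q1, Q2, Q3, Q4, Q5, Q6, Q7}, which is all 8 territories.
Only E contains Q3, so E is forced; the remaining 4 territories need at least 2 more distributors (each remaining distributor adds at most 2) — so at least 3 distributors are needed, and 3 is optimal.

3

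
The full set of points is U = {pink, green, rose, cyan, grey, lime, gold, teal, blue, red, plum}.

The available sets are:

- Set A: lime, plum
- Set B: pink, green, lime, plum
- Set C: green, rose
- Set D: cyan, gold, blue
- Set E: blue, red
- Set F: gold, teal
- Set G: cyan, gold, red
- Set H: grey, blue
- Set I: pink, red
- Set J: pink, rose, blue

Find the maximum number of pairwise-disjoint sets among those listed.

A, C, F, H, I are pairwise disjoint (A={lime,plum}; C={green,rose}; F={gold,teal}; H={grey,blue}; I={pink,red}).
Every remaining set overlaps one of these, and no 6 of the listed sets are pairwise disjoint, so 5 is the maximum.

5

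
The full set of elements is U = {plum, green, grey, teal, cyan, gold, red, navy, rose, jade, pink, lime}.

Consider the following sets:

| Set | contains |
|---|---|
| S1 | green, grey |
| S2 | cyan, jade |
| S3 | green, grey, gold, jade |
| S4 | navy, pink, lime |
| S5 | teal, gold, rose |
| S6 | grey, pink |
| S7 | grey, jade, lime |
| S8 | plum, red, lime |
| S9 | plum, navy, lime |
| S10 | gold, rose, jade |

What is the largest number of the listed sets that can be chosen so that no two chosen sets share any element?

4

S2, S5, S6, S9 are pairwise disjoint (S2={cyan,jade}; S5={teal,gold,rose}; S6={grey,pink}; S9={plum,navy,lime}).
Every remaining set overlaps one of these, and no 5 of the listed sets are pairwise disjoint, so 4 is the maximum.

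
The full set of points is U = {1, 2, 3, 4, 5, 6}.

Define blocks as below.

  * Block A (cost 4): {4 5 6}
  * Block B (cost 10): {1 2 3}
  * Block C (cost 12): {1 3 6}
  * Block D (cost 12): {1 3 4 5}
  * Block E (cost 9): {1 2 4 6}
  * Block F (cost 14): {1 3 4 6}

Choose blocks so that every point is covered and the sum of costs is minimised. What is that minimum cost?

A, B together cover every point (A ∪ B = {1, 2, 3, 4, 5, 6}); total cost 4 + 10 = 14.
No covering selection has total cost below 14.

14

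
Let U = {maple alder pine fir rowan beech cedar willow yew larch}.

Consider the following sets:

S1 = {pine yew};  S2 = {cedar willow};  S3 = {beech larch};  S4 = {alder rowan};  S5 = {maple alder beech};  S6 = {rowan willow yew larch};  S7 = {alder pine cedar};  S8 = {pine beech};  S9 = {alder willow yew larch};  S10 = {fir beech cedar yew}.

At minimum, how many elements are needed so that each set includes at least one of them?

4

Take H = {alder, pine, beech, willow}. Each listed set contains at least one of these, so H is a hitting set of size 4.
The sets S1, S2, S3, S4 are pairwise disjoint, so any hitting set needs a separate element for each — at least 4. Hence 4 is optimal.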